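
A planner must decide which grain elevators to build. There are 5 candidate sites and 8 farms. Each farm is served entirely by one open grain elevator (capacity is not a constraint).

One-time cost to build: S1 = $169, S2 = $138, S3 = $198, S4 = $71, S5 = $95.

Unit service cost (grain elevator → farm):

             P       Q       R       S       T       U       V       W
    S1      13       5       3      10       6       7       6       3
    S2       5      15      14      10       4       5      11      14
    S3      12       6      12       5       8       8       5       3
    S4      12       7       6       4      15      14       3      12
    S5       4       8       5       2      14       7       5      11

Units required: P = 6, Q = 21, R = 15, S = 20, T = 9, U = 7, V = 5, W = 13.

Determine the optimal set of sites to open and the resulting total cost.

Open S1 and S5; minimum total cost 645.

For any fixed open set, each farm goes to its cheapest open site; total = fixed + service.
{S1, S5}: P→S5 4·6=24, Q→S1 5·21=105, R→S1 3·15=45, S→S5 2·20=40, T→S1 6·9=54, U→S1 7·7=49, V→S5 5·5=25, W→S1 3·13=39. Service 381; fixed 264; total 645.
{S1, S4}: service 459 + fixed 240 = 699
{S1, S4, S5}: service 371 + fixed 335 = 706
{S1, S2, S3, S4, S5}: service 339 + fixed 671 = 1010
No other subset beats 645.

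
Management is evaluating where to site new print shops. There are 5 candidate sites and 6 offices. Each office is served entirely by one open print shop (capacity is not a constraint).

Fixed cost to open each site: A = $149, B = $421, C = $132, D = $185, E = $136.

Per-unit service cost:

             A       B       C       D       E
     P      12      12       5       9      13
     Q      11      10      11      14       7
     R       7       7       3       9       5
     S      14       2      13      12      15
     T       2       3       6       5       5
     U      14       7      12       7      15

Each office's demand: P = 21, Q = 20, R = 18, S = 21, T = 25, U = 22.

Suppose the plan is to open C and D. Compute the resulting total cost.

Each office is assigned to its cheapest site among the open ones.
{C, D}: P→C 5·21=105, Q→C 11·20=220, R→C 3·18=54, S→D 12·21=252, T→D 5·25=125, U→D 7·22=154. Service 910; fixed 317; total 1227.

Total cost: 1227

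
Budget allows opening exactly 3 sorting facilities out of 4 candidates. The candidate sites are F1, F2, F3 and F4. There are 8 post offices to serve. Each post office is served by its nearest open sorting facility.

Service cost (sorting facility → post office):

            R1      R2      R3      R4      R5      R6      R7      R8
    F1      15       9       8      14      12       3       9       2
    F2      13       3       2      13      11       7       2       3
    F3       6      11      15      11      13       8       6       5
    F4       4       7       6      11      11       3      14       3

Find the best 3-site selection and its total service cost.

Choose F1, F2 and F4; total service cost 38.

With exactly 3 open, each post office uses its cheapest among the chosen.
{F1, F2, F4}: R1→F4 4, R2→F2 3, R3→F2 2, R4→F4 11, R5→F2 11, R6→F1 3, R7→F2 2, R8→F1 2. Service cost 38.
{F2, F3, F4}: service cost 39
{F1, F2, F3}: service cost 40
Among all 4 size-3 choices, {F1, F2, F4} is lowest.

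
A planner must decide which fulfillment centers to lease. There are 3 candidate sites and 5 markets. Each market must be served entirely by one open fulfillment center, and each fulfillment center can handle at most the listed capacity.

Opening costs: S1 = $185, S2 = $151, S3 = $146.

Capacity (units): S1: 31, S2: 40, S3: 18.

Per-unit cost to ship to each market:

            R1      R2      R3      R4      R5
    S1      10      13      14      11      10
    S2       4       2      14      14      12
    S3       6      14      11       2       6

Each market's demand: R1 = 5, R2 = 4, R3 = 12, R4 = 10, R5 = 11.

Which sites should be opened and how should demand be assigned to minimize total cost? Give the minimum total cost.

Minimum total cost: 645

Open {S2, S3}: R1→S2 4·5=20, R2→S2 2·4=8, R3→S2 14·12=168, R4→S3 2·10=20, R5→S2 12·11=132.
Loads: S2 carries 32/40, S3 carries 10/18. Service 348; fixed 297; total 645.
Next best feasible plan costs 655.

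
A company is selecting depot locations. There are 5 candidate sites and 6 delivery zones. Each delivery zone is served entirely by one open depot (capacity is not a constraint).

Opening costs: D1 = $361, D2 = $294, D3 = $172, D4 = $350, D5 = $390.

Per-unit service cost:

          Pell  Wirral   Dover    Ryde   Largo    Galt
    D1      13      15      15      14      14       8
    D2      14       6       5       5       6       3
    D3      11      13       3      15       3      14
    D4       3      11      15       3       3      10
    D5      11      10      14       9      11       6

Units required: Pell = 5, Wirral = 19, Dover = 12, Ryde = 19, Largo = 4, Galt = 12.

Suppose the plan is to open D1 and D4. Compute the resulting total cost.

Total cost: 1280

Each delivery zone is assigned to its cheapest site among the open ones.
{D1, D4}: Pell→D4 3·5=15, Wirral→D4 11·19=209, Dover→D1 15·12=180, Ryde→D4 3·19=57, Largo→D4 3·4=12, Galt→D1 8·12=96. Service 569; fixed 711; total 1280.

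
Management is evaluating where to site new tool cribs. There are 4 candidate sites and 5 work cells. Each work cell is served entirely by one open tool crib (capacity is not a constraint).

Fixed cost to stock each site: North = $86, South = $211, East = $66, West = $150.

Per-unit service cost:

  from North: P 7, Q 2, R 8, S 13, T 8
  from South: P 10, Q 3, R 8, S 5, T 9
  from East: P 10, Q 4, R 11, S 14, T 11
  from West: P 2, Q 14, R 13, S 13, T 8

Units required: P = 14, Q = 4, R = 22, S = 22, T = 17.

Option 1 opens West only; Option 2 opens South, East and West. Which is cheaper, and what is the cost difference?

Option 2 is cheaper by 53.

Option 1: {West}: P→West 2·14=28, Q→West 14·4=56, R→West 13·22=286, S→West 13·22=286, T→West 8·17=136. Service 792; fixed 150; total 942.
Option 2: {South, East, West}: P→West 2·14=28, Q→South 3·4=12, R→South 8·22=176, S→South 5·22=110, T→West 8·17=136. Service 462; fixed 427; total 889.
Difference: |942 − 889| = 53.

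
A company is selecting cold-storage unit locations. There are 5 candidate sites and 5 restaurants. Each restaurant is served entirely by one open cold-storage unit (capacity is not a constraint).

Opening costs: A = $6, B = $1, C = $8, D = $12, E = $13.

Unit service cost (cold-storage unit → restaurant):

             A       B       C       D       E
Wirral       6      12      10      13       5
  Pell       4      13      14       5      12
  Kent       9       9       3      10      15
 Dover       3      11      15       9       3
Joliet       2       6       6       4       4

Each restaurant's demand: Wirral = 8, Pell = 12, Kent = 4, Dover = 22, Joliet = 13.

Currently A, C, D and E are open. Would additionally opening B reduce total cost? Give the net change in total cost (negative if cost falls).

Current service cost with {A, C, D, E}: 192.
Adding B: each restaurant re-picks its cheapest; new service cost 192, saving 0.
Extra fixed cost: 1. Net change = 1 − 0 = 1.
(Totals: 231 → 232.)

No — net change +1 (cost rises by 1).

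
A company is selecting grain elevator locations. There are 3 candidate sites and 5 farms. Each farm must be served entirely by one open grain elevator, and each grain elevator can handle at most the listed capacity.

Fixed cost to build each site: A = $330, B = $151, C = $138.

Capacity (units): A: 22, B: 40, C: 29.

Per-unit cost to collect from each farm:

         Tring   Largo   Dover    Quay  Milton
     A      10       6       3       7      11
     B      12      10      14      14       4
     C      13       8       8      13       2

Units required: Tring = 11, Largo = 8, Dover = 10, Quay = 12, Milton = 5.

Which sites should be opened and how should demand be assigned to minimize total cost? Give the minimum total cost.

Open {B, C}: Tring→B 12·11=132, Largo→C 8·8=64, Dover→C 8·10=80, Quay→B 14·12=168, Milton→C 2·5=10.
Loads: B carries 23/40, C carries 23/29. Service 454; fixed 289; total 743.
Next best feasible plan costs 747.

Minimum total cost: 743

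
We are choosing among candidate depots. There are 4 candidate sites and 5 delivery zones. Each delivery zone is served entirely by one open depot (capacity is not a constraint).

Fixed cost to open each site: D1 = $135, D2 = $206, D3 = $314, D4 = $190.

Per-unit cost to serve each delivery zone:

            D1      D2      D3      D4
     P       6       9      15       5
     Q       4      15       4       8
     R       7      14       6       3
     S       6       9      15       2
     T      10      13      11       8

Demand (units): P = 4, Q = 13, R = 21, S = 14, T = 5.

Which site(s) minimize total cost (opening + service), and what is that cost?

Open D4 only; minimum total cost 445.

For any fixed open set, each delivery zone goes to its cheapest open site; total = fixed + service.
{D4}: P→D4 5·4=20, Q→D4 8·13=104, R→D4 3·21=63, S→D4 2·14=28, T→D4 8·5=40. Service 255; fixed 190; total 445.
{D1}: P→D1 6·4=24, Q→D1 4·13=52, R→D1 7·21=147, S→D1 6·14=84, T→D1 10·5=50. Service 357; fixed 135; total 492.
{D1, D4}: P→D4 5·4=20, Q→D1 4·13=52, R→D4 3·21=63, S→D4 2·14=28, T→D4 8·5=40. Service 203; fixed 325; total 528.
{D1, D2, D3, D4}: P→D4 5·4=20, Q→D1 4·13=52, R→D4 3·21=63, S→D4 2·14=28, T→D4 8·5=40. Service 203; fixed 845; total 1048.
No other subset beats 445.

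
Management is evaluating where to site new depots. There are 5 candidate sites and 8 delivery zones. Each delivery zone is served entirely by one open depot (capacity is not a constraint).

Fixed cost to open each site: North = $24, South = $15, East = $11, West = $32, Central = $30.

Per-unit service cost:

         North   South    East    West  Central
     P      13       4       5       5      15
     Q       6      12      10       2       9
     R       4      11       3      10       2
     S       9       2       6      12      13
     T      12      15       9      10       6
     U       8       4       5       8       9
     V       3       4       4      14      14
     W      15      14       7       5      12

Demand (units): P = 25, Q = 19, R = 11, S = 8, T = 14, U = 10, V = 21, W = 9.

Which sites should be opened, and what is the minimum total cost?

Open South, West and Central; minimum total cost 506.

For any fixed open set, each delivery zone goes to its cheapest open site; total = fixed + service.
{South, West, Central}: P→South 4·25=100, Q→West 2·19=38, R→Central 2·11=22, S→South 2·8=16, T→Central 6·14=84, U→South 4·10=40, V→South 4·21=84, W→West 5·9=45. Service 429; fixed 77; total 506.
{North, South, West, Central}: service 408 + fixed 101 = 509
{South, East, West, Central}: service 429 + fixed 88 = 517
{North, South, East, West, Central}: service 408 + fixed 112 = 520
No other subset beats 506.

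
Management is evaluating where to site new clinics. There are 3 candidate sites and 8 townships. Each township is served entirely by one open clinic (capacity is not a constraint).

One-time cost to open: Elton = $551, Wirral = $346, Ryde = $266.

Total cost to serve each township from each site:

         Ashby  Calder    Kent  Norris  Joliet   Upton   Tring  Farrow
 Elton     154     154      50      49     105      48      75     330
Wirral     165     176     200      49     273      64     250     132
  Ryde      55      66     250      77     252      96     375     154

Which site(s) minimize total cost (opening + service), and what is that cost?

For any fixed open set, each township goes to its cheapest open site; total = fixed + service.
{Elton, Ryde}: Ashby→Ryde 55, Calder→Ryde 66, Kent→Elton 50, Norris→Elton 49, Joliet→Elton 105, Upton→Elton 48, Tring→Elton 75, Farrow→Ryde 154. Service 602; fixed 817; total 1419.
{Elton}: Ashby→Elton 154, Calder→Elton 154, Kent→Elton 50, Norris→Elton 49, Joliet→Elton 105, Upton→Elton 48, Tring→Elton 75, Farrow→Elton 330. Service 965; fixed 551; total 1516.
{Ryde}: service 1325 + fixed 266 = 1591
{Elton, Wirral, Ryde}: service 580 + fixed 1163 = 1743
No other subset beats 1419.

Open Elton and Ryde; minimum total cost 1419.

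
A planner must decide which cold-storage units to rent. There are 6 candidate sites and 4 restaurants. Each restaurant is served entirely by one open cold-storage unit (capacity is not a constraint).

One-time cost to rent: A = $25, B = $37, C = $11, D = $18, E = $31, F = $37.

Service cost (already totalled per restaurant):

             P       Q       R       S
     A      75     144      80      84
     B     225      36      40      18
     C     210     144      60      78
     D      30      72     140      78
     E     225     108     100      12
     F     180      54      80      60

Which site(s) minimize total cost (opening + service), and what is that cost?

Open B and D; minimum total cost 179.

For any fixed open set, each restaurant goes to its cheapest open site; total = fixed + service.
{B, D}: P→D 30, Q→B 36, R→B 40, S→B 18. Service 124; fixed 55; total 179.
{B, C, D}: service 124 + fixed 66 = 190
{A, B, D}: P→D 30, Q→B 36, R→B 40, S→B 18. Service 124; fixed 80; total 204.
{A, B, C, D, E, F}: P→D 30, Q→B 36, R→B 40, S→E 12. Service 118; fixed 159; total 277.
No other subset beats 179.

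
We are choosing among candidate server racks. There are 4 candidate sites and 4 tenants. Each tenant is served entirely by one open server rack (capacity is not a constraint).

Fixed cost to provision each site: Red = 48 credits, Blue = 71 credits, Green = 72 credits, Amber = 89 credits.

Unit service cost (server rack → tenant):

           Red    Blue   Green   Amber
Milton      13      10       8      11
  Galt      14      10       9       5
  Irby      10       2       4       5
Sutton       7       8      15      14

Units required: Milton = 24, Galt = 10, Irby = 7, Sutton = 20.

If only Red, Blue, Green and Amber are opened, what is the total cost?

Each tenant is assigned to its cheapest site among the open ones.
{Red, Blue, Green, Amber}: Milton→Green 8·24=192, Galt→Amber 5·10=50, Irby→Blue 2·7=14, Sutton→Red 7·20=140. Service 396; fixed 280; total 676.

Total cost: 676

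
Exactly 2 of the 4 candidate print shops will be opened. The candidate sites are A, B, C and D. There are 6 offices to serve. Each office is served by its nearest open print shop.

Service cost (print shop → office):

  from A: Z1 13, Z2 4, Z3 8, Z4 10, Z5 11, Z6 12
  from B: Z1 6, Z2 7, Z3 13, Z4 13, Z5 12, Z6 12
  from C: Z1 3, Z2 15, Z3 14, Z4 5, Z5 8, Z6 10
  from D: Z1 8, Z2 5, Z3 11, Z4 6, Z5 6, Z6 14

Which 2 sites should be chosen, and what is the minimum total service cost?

Choose A and C; total service cost 38.

With exactly 2 open, each office uses its cheapest among the chosen.
{A, C}: Z1→C 3, Z2→A 4, Z3→A 8, Z4→C 5, Z5→C 8, Z6→C 10. Service cost 38.
{C, D}: service cost 40
{A, D}: service cost 44
Among all 6 size-2 choices, {A, C} is lowest.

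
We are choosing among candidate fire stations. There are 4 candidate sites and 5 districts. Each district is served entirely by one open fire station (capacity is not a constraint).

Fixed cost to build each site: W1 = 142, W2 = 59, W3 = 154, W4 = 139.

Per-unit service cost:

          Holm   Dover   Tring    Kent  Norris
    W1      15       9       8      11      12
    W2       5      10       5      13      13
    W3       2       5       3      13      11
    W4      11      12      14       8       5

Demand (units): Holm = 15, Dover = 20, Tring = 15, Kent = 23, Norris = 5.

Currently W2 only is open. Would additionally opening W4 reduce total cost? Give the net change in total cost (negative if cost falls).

Yes — net change −16 (cost falls by 16).

Current service cost with {W2}: 714.
Adding W4: each district re-picks its cheapest; new service cost 559, saving 155.
Extra fixed cost: 139. Net change = 139 − 155 = -16.
(Totals: 773 → 757.)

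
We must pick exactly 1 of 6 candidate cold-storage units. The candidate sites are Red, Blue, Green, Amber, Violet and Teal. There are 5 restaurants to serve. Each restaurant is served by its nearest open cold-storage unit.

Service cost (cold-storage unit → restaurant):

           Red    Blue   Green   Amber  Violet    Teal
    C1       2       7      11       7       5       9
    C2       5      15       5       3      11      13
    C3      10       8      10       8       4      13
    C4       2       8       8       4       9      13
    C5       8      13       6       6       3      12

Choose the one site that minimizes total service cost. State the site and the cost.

With exactly 1 open, each restaurant uses its cheapest among the chosen.
{Red}: C1→Red 2, C2→Red 5, C3→Red 10, C4→Red 2, C5→Red 8. Service cost 27.
{Amber}: service cost 28
{Violet}: service cost 32
Among all 6 size-1 choices, {Red} is lowest.

Choose Red only; total service cost 27.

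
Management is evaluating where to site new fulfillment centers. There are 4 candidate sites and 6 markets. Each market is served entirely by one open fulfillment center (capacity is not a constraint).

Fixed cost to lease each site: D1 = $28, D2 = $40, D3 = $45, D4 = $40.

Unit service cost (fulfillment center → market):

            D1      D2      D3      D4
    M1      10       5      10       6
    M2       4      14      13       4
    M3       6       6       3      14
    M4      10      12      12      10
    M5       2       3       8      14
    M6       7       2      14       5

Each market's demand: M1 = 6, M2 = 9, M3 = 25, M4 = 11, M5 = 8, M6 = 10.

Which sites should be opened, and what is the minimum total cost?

For any fixed open set, each market goes to its cheapest open site; total = fixed + service.
{D1, D2, D3}: M1→D2 5·6=30, M2→D1 4·9=36, M3→D3 3·25=75, M4→D1 10·11=110, M5→D1 2·8=16, M6→D2 2·10=20. Service 287; fixed 113; total 400.
{D2, D3, D4}: M1→D2 5·6=30, M2→D4 4·9=36, M3→D3 3·25=75, M4→D4 10·11=110, M5→D2 3·8=24, M6→D2 2·10=20. Service 295; fixed 125; total 420.
{D1, D2}: M1→D2 5·6=30, M2→D1 4·9=36, M3→D1 6·25=150, M4→D1 10·11=110, M5→D1 2·8=16, M6→D2 2·10=20. Service 362; fixed 68; total 430.
{D1, D2, D3, D4}: M1→D2 5·6=30, M2→D1 4·9=36, M3→D3 3·25=75, M4→D1 10·11=110, M5→D1 2·8=16, M6→D2 2·10=20. Service 287; fixed 153; total 440.
(All 15 nonempty subsets were checked; D1, D2 and D3 is lowest.)

Open D1, D2 and D3; minimum total cost 400.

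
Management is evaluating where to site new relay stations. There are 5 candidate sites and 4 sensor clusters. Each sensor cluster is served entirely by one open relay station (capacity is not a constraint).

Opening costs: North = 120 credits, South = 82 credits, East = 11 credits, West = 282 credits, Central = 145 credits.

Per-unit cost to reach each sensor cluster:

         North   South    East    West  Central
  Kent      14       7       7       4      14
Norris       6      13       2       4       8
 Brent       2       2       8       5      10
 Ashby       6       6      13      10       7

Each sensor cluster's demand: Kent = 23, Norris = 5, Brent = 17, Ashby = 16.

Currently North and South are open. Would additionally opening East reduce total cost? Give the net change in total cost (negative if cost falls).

Yes — net change −9 (cost falls by 9).

Current service cost with {North, South}: 321.
Adding East: each sensor cluster re-picks its cheapest; new service cost 301, saving 20.
Extra fixed cost: 11. Net change = 11 − 20 = -9.
(Totals: 523 → 514.)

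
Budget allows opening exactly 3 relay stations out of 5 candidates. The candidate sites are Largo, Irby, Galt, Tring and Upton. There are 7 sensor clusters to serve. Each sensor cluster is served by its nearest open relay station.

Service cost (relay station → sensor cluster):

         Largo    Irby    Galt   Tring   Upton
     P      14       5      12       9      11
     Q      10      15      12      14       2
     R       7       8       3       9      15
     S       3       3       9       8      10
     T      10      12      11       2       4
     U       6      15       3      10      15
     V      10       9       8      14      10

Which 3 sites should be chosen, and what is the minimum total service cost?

Choose Irby, Galt and Upton; total service cost 28.

With exactly 3 open, each sensor cluster uses its cheapest among the chosen.
{Irby, Galt, Upton}: P→Irby 5, Q→Upton 2, R→Galt 3, S→Irby 3, T→Upton 4, U→Galt 3, V→Galt 8. Service cost 28.
{Largo, Galt, Upton}: service cost 34
{Galt, Tring, Upton}: service cost 35
Among all 10 size-3 choices, {Irby, Galt, Upton} is lowest.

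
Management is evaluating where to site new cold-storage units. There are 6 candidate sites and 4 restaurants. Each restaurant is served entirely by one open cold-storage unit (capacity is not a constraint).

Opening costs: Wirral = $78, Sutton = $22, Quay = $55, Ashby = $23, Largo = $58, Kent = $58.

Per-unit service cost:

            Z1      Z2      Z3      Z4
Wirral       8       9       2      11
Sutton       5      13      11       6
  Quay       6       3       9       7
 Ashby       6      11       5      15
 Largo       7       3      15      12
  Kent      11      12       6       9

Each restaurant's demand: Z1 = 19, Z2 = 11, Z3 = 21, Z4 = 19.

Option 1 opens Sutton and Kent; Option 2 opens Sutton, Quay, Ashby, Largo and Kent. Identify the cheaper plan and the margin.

Option 1: {Sutton, Kent}: Z1→Sutton 5·19=95, Z2→Kent 12·11=132, Z3→Kent 6·21=126, Z4→Sutton 6·19=114. Service 467; fixed 80; total 547.
Option 2: {Sutton, Quay, Ashby, Largo, Kent}: Z1→Sutton 5·19=95, Z2→Quay 3·11=33, Z3→Ashby 5·21=105, Z4→Sutton 6·19=114. Service 347; fixed 216; total 563.
Difference: |547 − 563| = 16.

Option 1 is cheaper by 16.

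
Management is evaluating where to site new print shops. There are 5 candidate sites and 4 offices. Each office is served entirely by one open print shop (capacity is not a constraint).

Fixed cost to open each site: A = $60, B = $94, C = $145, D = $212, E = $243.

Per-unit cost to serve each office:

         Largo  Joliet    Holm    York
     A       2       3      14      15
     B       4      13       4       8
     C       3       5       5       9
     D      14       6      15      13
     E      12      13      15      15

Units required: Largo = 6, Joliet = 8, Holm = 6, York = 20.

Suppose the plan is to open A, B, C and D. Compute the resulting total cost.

Each office is assigned to its cheapest site among the open ones.
{A, B, C, D}: Largo→A 2·6=12, Joliet→A 3·8=24, Holm→B 4·6=24, York→B 8·20=160. Service 220; fixed 511; total 731.

Total cost: 731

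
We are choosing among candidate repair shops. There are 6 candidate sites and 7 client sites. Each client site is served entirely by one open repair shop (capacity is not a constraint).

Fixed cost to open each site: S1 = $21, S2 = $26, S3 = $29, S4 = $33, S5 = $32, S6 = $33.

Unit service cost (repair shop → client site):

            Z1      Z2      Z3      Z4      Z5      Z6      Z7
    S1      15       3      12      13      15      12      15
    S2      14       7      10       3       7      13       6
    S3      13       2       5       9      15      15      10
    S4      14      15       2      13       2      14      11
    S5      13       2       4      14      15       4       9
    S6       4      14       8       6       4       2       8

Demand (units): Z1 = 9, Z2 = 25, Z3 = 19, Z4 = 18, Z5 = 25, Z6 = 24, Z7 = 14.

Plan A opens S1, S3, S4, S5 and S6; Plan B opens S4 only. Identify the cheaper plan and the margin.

Plan A is cheaper by 756.

Plan A: {S1, S3, S4, S5, S6}: Z1→S6 4·9=36, Z2→S3 2·25=50, Z3→S4 2·19=38, Z4→S6 6·18=108, Z5→S4 2·25=50, Z6→S6 2·24=48, Z7→S6 8·14=112. Service 442; fixed 148; total 590.
Plan B: {S4}: Z1→S4 14·9=126, Z2→S4 15·25=375, Z3→S4 2·19=38, Z4→S4 13·18=234, Z5→S4 2·25=50, Z6→S4 14·24=336, Z7→S4 11·14=154. Service 1313; fixed 33; total 1346.
Difference: |590 − 1346| = 756.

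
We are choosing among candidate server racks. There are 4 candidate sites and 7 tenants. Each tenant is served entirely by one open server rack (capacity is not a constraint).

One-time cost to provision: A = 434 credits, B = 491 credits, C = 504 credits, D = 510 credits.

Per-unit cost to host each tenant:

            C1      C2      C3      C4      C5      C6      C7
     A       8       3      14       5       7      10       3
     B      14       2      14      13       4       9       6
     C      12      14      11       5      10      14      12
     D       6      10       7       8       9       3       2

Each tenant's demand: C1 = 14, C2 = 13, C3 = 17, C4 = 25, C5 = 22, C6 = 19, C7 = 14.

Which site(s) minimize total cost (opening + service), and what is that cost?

Open D only; minimum total cost 1326.

For any fixed open set, each tenant goes to its cheapest open site; total = fixed + service.
{D}: C1→D 6·14=84, C2→D 10·13=130, C3→D 7·17=119, C4→D 8·25=200, C5→D 9·22=198, C6→D 3·19=57, C7→D 2·14=28. Service 816; fixed 510; total 1326.
{A}: C1→A 8·14=112, C2→A 3·13=39, C3→A 14·17=238, C4→A 5·25=125, C5→A 7·22=154, C6→A 10·19=190, C7→A 3·14=42. Service 900; fixed 434; total 1334.
{A, D}: service 606 + fixed 944 = 1550
{A, B, C, D}: service 527 + fixed 1939 = 2466
(All 15 nonempty subsets were checked; D only is lowest.)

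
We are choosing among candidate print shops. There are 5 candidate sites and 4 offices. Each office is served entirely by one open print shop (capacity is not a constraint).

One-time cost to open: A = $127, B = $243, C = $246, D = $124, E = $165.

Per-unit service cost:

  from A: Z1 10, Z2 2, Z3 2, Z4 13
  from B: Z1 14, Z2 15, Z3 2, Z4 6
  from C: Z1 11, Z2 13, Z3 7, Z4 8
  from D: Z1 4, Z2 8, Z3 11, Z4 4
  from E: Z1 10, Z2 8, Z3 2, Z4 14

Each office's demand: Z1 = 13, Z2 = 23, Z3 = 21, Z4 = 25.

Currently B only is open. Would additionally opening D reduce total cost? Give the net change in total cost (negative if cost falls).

Current service cost with {B}: 719.
Adding D: each office re-picks its cheapest; new service cost 378, saving 341.
Extra fixed cost: 124. Net change = 124 − 341 = -217.
(Totals: 962 → 745.)

Yes — net change −217 (cost falls by 217).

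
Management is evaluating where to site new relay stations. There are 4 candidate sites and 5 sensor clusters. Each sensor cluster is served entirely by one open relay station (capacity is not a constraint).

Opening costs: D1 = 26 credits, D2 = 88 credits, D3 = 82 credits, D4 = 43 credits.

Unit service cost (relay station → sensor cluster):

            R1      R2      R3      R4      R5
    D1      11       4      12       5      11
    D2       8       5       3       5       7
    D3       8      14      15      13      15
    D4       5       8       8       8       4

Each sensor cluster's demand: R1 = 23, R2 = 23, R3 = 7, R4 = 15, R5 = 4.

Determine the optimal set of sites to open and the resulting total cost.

Open D1 and D4; minimum total cost 423.

For any fixed open set, each sensor cluster goes to its cheapest open site; total = fixed + service.
{D1, D4}: R1→D4 5·23=115, R2→D1 4·23=92, R3→D4 8·7=56, R4→D1 5·15=75, R5→D4 4·4=16. Service 354; fixed 69; total 423.
{D2, D4}: service 342 + fixed 131 = 473
{D1, D2, D4}: R1→D4 5·23=115, R2→D1 4·23=92, R3→D2 3·7=21, R4→D1 5·15=75, R5→D4 4·4=16. Service 319; fixed 157; total 476.
{D1, D2, D3, D4}: service 319 + fixed 239 = 558
No other subset beats 423.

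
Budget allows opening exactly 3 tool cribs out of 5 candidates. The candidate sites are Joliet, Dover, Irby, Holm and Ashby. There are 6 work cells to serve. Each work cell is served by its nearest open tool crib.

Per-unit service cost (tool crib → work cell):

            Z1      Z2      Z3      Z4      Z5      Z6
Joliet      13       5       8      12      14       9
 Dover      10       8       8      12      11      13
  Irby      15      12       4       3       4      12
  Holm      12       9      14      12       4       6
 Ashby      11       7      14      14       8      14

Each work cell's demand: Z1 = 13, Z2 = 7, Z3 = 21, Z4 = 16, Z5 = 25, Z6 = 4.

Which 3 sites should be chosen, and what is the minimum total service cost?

Choose Joliet, Dover and Irby; total service cost 433.

With exactly 3 open, each work cell uses its cheapest among the chosen.
{Joliet, Dover, Irby}: Z1→Dover 10·13=130, Z2→Joliet 5·7=35, Z3→Irby 4·21=84, Z4→Irby 3·16=48, Z5→Irby 4·25=100, Z6→Joliet 9·4=36. Service cost 433.
{Dover, Irby, Holm}: service cost 442
{Joliet, Irby, Ashby}: service cost 446
Among all 10 size-3 choices, {Joliet, Dover, Irby} is lowest.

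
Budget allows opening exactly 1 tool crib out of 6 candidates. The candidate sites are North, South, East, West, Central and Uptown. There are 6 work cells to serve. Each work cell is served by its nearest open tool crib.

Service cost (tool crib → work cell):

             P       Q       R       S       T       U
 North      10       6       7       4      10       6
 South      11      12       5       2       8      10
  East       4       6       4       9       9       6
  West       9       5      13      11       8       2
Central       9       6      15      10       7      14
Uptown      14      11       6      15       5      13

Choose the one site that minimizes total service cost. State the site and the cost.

Choose East only; total service cost 38.

With exactly 1 open, each work cell uses its cheapest among the chosen.
{East}: P→East 4, Q→East 6, R→East 4, S→East 9, T→East 9, U→East 6. Service cost 38.
{North}: service cost 43
{South}: service cost 48
Among all 6 size-1 choices, {East} is lowest.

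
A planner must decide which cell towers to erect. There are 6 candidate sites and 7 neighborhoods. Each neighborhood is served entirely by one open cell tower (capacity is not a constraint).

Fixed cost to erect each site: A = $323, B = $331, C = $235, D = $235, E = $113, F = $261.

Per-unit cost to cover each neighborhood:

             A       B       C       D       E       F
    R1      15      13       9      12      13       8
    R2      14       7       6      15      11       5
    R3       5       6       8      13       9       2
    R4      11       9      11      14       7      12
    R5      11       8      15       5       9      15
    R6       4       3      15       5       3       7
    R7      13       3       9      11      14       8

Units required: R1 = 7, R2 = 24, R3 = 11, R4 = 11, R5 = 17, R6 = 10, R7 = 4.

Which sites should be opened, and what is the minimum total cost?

For any fixed open set, each neighborhood goes to its cheapest open site; total = fixed + service.
{E, F}: R1→F 8·7=56, R2→F 5·24=120, R3→F 2·11=22, R4→E 7·11=77, R5→E 9·17=153, R6→E 3·10=30, R7→F 8·4=32. Service 490; fixed 374; total 864.
{E}: service 770 + fixed 113 = 883
{B}: R1→B 13·7=91, R2→B 7·24=168, R3→B 6·11=66, R4→B 9·11=99, R5→B 8·17=136, R6→B 3·10=30, R7→B 3·4=12. Service 602; fixed 331; total 933.
{A, B, C, D, E, F}: service 402 + fixed 1498 = 1900
No other subset beats 864.

Open E and F; minimum total cost 864.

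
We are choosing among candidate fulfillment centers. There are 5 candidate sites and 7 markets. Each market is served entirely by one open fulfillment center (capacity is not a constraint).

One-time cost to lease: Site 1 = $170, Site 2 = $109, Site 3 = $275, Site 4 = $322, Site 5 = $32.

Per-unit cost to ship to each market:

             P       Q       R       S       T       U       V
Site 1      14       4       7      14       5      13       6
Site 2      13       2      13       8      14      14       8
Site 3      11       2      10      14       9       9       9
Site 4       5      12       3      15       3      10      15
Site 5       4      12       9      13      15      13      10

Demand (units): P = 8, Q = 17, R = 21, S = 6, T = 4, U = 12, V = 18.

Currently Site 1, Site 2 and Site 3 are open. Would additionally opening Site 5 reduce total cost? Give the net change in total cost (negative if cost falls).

Current service cost with {Site 1, Site 2, Site 3}: 553.
Adding Site 5: each market re-picks its cheapest; new service cost 497, saving 56.
Extra fixed cost: 32. Net change = 32 − 56 = -24.
(Totals: 1107 → 1083.)

Yes — net change −24 (cost falls by 24).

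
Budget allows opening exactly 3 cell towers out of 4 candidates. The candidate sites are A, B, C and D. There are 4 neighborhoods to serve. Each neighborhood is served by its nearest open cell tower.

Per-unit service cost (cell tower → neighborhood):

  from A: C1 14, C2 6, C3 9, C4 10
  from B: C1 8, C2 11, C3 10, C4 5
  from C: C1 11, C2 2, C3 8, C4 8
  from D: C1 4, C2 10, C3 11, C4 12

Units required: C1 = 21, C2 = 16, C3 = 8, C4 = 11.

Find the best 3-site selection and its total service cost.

With exactly 3 open, each neighborhood uses its cheapest among the chosen.
{B, C, D}: C1→D 4·21=84, C2→C 2·16=32, C3→C 8·8=64, C4→B 5·11=55. Service cost 235.
{A, C, D}: service cost 268
{A, B, D}: service cost 307
Among all 4 size-3 choices, {B, C, D} is lowest.

Choose B, C and D; total service cost 235.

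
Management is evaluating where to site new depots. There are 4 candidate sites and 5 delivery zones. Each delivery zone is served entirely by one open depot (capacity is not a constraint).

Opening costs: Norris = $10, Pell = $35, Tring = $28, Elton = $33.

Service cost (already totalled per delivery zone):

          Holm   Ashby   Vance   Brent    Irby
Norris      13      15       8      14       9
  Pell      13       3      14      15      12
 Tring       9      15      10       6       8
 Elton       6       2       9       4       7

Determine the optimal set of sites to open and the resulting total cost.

Open Elton only; minimum total cost 61.

For any fixed open set, each delivery zone goes to its cheapest open site; total = fixed + service.
{Elton}: Holm→Elton 6, Ashby→Elton 2, Vance→Elton 9, Brent→Elton 4, Irby→Elton 7. Service 28; fixed 33; total 61.
{Norris}: Holm→Norris 13, Ashby→Norris 15, Vance→Norris 8, Brent→Norris 14, Irby→Norris 9. Service 59; fixed 10; total 69.
{Norris, Elton}: service 27 + fixed 43 = 70
{Norris, Pell, Tring, Elton}: Holm→Elton 6, Ashby→Elton 2, Vance→Norris 8, Brent→Elton 4, Irby→Elton 7. Service 27; fixed 106; total 133.
(All 15 nonempty subsets were checked; Elton only is lowest.)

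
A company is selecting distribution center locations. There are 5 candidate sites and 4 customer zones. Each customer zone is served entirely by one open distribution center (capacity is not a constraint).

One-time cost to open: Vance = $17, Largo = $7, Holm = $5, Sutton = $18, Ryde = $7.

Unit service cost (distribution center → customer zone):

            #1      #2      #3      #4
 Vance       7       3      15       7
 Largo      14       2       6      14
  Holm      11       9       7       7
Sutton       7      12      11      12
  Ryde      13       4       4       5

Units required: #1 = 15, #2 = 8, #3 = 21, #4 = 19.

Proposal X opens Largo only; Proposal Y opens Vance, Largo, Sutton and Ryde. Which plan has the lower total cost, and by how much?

Proposal X: {Largo}: #1→Largo 14·15=210, #2→Largo 2·8=16, #3→Largo 6·21=126, #4→Largo 14·19=266. Service 618; fixed 7; total 625.
Proposal Y: {Vance, Largo, Sutton, Ryde}: #1→Vance 7·15=105, #2→Largo 2·8=16, #3→Ryde 4·21=84, #4→Ryde 5·19=95. Service 300; fixed 49; total 349.
Difference: |625 − 349| = 276.

Proposal Y is cheaper by 276.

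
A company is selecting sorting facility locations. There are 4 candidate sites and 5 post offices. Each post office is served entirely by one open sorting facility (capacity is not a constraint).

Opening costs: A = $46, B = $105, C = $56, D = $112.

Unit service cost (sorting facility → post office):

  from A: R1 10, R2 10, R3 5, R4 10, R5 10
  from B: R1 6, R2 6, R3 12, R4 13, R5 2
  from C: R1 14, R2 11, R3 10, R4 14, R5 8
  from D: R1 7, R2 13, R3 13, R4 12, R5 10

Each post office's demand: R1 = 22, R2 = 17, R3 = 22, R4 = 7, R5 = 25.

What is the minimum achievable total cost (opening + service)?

For any fixed open set, each post office goes to its cheapest open site; total = fixed + service.
{A, B}: R1→B 6·22=132, R2→B 6·17=102, R3→A 5·22=110, R4→A 10·7=70, R5→B 2·25=50. Service 464; fixed 151; total 615.
{A, B, C}: service 464 + fixed 207 = 671
{A, B, D}: service 464 + fixed 263 = 727
{A, B, C, D}: R1→B 6·22=132, R2→B 6·17=102, R3→A 5·22=110, R4→A 10·7=70, R5→B 2·25=50. Service 464; fixed 319; total 783.
No other subset beats 615.

Minimum total cost: 615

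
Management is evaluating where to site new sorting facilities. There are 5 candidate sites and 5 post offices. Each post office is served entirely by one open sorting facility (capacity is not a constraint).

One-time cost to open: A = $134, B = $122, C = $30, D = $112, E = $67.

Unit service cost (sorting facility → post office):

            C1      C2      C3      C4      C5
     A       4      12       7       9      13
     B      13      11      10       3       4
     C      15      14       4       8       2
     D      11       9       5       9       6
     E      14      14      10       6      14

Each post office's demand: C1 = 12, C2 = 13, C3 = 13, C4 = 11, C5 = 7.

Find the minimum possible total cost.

Minimum total cost: 522

For any fixed open set, each post office goes to its cheapest open site; total = fixed + service.
{A, C}: C1→A 4·12=48, C2→A 12·13=156, C3→C 4·13=52, C4→C 8·11=88, C5→C 2·7=14. Service 358; fixed 164; total 522.
{C, D}: C1→D 11·12=132, C2→D 9·13=117, C3→C 4·13=52, C4→C 8·11=88, C5→C 2·7=14. Service 403; fixed 142; total 545.
{C}: C1→C 15·12=180, C2→C 14·13=182, C3→C 4·13=52, C4→C 8·11=88, C5→C 2·7=14. Service 516; fixed 30; total 546.
{A, B, C, D, E}: C1→A 4·12=48, C2→D 9·13=117, C3→C 4·13=52, C4→B 3·11=33, C5→C 2·7=14. Service 264; fixed 465; total 729.
No other subset beats 522.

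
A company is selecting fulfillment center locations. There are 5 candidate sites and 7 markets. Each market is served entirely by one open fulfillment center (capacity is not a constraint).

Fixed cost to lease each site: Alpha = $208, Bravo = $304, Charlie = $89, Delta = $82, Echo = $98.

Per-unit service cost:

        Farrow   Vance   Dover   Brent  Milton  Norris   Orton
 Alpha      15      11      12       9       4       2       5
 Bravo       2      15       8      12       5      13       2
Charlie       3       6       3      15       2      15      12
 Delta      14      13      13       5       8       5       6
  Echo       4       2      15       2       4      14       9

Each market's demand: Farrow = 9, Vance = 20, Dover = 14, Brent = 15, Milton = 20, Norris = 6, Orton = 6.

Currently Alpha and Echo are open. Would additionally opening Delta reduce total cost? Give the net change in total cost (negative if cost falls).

No — net change +82 (cost rises by 82).

Current service cost with {Alpha, Echo}: 396.
Adding Delta: each market re-picks its cheapest; new service cost 396, saving 0.
Extra fixed cost: 82. Net change = 82 − 0 = 82.
(Totals: 702 → 784.)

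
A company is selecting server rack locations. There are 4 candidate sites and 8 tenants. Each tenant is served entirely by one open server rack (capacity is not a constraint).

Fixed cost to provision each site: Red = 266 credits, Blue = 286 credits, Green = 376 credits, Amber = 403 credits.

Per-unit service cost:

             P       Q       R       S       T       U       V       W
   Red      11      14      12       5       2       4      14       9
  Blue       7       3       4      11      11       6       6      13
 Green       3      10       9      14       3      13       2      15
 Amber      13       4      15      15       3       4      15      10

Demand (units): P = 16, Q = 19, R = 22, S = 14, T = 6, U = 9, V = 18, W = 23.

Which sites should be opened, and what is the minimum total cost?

Open Blue only; minimum total cost 1224.

For any fixed open set, each tenant goes to its cheapest open site; total = fixed + service.
{Blue}: P→Blue 7·16=112, Q→Blue 3·19=57, R→Blue 4·22=88, S→Blue 11·14=154, T→Blue 11·6=66, U→Blue 6·9=54, V→Blue 6·18=108, W→Blue 13·23=299. Service 938; fixed 286; total 1224.
{Red, Blue}: service 690 + fixed 552 = 1242
{Blue, Green}: P→Green 3·16=48, Q→Blue 3·19=57, R→Blue 4·22=88, S→Blue 11·14=154, T→Green 3·6=18, U→Blue 6·9=54, V→Green 2·18=36, W→Blue 13·23=299. Service 754; fixed 662; total 1416.
{Red, Blue, Green, Amber}: P→Green 3·16=48, Q→Blue 3·19=57, R→Blue 4·22=88, S→Red 5·14=70, T→Red 2·6=12, U→Red 4·9=36, V→Green 2·18=36, W→Red 9·23=207. Service 554; fixed 1331; total 1885.
No other subset beats 1224.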